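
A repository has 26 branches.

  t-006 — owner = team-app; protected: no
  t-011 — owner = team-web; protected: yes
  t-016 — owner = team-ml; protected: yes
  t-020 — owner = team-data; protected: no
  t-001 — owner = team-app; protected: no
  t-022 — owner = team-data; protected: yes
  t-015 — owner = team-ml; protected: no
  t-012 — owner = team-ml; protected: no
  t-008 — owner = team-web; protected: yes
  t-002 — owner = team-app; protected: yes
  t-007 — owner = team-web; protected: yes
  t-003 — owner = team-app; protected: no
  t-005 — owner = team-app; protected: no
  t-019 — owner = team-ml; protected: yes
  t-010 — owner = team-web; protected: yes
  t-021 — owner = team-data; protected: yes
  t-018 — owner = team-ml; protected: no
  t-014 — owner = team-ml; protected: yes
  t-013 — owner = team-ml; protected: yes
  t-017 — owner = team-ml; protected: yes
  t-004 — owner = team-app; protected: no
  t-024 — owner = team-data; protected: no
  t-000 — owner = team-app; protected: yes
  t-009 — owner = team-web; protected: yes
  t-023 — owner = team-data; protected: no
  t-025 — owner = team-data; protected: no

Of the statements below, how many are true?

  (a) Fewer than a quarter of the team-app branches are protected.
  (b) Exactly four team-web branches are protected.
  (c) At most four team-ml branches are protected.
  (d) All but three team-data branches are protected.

0

(a) team-app: |A| = 7, |A ∩ B| = 2; needs |A ∩ B| / |A| < 1/4 — false.
(b) team-web: |A| = 5, |A ∩ B| = 5; needs |A ∩ B| = 4 — false.
(c) team-ml: |A| = 8, |A ∩ B| = 5; needs |A ∩ B| ≤ 4 — false.
(d) team-data: |A| = 6, |A ∩ B| = 2; needs |A ∖ B| = 3 — false.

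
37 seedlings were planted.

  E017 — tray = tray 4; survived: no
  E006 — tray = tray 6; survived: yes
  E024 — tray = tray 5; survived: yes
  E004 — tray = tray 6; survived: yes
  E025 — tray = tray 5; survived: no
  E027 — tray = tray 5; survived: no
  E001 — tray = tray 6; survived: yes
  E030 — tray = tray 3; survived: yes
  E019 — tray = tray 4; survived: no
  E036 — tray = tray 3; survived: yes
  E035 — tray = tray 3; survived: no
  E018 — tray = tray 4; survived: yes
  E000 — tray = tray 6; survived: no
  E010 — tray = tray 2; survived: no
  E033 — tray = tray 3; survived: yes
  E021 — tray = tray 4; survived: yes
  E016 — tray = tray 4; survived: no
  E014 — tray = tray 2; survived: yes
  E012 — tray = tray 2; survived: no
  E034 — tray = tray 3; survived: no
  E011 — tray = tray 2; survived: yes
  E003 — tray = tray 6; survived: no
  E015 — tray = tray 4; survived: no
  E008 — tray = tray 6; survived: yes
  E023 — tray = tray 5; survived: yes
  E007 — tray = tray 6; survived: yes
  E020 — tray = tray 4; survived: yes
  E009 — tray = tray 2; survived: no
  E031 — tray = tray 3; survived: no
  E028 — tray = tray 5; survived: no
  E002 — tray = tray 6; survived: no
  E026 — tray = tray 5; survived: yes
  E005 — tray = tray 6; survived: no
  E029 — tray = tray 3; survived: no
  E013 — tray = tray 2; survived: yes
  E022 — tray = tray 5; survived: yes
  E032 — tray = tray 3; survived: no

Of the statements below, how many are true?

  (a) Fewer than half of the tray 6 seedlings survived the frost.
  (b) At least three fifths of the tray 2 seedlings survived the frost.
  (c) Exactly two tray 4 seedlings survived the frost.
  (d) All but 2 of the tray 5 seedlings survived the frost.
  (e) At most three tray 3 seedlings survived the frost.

(a) tray 6: |A| = 9, |A ∩ B| = 5; needs |A ∩ B| < |A ∖ B| — false.
(b) tray 2: |A| = 6, |A ∩ B| = 3; needs |A ∩ B| / |A| ≥ 3/5 — false.
(c) tray 4: |A| = 7, |A ∩ B| = 3; needs |A ∩ B| = 2 — false.
(d) tray 5: |A| = 7, |A ∩ B| = 4; needs |A ∖ B| = 2 — false.
(e) tray 3: |A| = 8, |A ∩ B| = 3; needs |A ∩ B| ≤ 3 — true.

1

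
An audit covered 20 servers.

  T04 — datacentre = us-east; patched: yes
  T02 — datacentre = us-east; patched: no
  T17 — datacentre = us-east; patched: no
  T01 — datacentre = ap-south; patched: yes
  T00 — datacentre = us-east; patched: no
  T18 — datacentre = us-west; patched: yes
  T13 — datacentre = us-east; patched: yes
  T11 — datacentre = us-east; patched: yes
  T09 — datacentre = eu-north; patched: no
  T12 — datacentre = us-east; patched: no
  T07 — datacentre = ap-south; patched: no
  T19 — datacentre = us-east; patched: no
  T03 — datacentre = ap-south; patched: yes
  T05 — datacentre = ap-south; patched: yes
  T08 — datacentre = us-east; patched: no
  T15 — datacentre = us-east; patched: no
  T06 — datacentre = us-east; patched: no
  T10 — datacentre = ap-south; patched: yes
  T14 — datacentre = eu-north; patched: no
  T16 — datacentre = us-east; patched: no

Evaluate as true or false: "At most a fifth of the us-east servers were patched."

'At most a fifth of the us-east servers were patched' holds iff |A ∩ B| / |A| ≤ 1/5.
A (the restrictor) = {T04, T02, T17, T00, T13, T11, T12, T19, T08, T15, T06, T16}, |A| = 12.
A ∩ B = {T04, T13, T11}, so |A ∩ B| = 3.
A ∖ B = {T02, T17, T00, T12, T19, T08, T15, T06, T16}, so |A ∖ B| = 9.
|A ∩ B|/|A| = 3/12, so the statement is false.

False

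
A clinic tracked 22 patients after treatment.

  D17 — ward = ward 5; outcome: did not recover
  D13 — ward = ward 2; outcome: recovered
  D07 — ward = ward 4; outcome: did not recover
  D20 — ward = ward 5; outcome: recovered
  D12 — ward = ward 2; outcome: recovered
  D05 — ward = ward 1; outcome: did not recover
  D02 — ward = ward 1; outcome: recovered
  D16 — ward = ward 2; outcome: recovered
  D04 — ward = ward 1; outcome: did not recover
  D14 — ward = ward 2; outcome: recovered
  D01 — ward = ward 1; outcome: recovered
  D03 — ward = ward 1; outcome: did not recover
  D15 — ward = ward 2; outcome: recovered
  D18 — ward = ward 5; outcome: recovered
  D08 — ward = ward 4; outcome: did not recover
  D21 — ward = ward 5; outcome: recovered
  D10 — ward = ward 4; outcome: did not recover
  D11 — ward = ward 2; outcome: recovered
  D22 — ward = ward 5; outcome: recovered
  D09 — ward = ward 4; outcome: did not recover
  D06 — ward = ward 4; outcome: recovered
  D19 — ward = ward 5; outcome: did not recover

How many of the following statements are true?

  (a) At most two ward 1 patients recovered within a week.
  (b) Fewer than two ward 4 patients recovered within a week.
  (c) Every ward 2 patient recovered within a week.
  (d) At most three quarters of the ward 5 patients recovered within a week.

4

(a) ward 1: |A| = 5, |A ∩ B| = 2; needs |A ∩ B| ≤ 2 — true.
(b) ward 4: |A| = 5, |A ∩ B| = 1; needs |A ∩ B| < 2 — true.
(c) ward 2: |A| = 6, |A ∩ B| = 6; needs A ⊆ B, i.e. every element of A is in B (|A ∖ B| = 0) — true.
(d) ward 5: |A| = 6, |A ∩ B| = 4; needs |A ∩ B| / |A| ≤ 3/4 — true.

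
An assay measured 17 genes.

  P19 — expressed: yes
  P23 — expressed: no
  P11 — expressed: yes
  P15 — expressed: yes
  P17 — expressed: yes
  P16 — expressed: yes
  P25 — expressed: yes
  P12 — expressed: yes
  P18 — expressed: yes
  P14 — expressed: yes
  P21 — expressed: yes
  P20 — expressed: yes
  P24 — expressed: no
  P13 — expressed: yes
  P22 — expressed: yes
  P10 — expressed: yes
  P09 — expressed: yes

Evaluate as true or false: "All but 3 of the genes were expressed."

The determiner here denotes the relation: |A ∖ B| = 3.
|A| = 17, |A ∩ B| = 15, |A ∖ B| = 2.
|A ∖ B| = 2, so the statement is false.

False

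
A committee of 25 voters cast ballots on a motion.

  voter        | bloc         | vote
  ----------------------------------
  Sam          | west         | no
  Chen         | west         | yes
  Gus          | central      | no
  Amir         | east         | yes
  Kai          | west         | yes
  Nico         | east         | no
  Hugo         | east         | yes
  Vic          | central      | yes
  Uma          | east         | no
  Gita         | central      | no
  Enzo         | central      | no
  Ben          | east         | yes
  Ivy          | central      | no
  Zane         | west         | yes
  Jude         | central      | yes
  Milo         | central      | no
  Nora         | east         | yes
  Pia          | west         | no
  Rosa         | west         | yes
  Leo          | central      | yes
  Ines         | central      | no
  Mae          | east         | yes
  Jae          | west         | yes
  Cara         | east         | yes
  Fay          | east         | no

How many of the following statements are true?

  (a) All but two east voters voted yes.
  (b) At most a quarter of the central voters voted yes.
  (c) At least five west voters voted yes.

(a) east: |A| = 9, |A ∩ B| = 6; needs |A ∖ B| = 2 — false.
(b) central: |A| = 9, |A ∩ B| = 3; needs |A ∩ B| / |A| ≤ 1/4 — false.
(c) west: |A| = 7, |A ∩ B| = 5; needs |A ∩ B| ≥ 5 — true.

1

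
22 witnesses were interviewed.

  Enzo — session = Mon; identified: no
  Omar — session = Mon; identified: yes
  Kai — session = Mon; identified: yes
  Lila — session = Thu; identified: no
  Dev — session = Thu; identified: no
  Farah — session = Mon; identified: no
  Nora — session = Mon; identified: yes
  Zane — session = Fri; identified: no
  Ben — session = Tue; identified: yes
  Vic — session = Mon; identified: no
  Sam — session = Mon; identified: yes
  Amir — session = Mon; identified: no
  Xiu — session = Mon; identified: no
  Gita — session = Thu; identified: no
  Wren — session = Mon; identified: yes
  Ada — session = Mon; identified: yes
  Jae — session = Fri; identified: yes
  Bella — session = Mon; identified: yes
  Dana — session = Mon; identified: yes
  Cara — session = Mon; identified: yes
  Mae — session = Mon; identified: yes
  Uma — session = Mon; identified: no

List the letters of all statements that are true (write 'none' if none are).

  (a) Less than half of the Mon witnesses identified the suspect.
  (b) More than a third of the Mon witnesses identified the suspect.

|A| = 16, |A ∩ B| = 10, |A ∖ B| = 6.
(a) |A ∩ B| < |A ∖ B|: fails.
(b) |A ∩ B| / |A| > 1/3: holds.

(b)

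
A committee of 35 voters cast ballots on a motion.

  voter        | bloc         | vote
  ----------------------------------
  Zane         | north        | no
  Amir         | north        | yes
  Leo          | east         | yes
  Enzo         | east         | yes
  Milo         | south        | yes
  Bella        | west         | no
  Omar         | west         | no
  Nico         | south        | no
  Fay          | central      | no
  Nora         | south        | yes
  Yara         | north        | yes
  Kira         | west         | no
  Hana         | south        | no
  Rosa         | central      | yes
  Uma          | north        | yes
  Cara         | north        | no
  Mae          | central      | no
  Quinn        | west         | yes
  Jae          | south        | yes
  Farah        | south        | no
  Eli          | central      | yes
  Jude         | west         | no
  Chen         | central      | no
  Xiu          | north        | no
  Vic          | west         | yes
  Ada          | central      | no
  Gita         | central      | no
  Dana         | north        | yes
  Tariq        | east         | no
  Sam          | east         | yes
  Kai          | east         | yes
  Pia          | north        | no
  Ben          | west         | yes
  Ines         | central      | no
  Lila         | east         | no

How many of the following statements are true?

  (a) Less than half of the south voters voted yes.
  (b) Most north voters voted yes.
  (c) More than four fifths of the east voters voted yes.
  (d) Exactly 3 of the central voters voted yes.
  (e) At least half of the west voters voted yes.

0

(a) south: |A| = 6, |A ∩ B| = 3; needs |A ∩ B| < |A ∖ B| — false.
(b) north: |A| = 8, |A ∩ B| = 4; needs |A ∩ B| > |A ∖ B| — false.
(c) east: |A| = 6, |A ∩ B| = 4; needs |A ∩ B| / |A| > 4/5 — false.
(d) central: |A| = 8, |A ∩ B| = 2; needs |A ∩ B| = 3 — false.
(e) west: |A| = 7, |A ∩ B| = 3; needs |A ∩ B| ≥ |A ∖ B| — false.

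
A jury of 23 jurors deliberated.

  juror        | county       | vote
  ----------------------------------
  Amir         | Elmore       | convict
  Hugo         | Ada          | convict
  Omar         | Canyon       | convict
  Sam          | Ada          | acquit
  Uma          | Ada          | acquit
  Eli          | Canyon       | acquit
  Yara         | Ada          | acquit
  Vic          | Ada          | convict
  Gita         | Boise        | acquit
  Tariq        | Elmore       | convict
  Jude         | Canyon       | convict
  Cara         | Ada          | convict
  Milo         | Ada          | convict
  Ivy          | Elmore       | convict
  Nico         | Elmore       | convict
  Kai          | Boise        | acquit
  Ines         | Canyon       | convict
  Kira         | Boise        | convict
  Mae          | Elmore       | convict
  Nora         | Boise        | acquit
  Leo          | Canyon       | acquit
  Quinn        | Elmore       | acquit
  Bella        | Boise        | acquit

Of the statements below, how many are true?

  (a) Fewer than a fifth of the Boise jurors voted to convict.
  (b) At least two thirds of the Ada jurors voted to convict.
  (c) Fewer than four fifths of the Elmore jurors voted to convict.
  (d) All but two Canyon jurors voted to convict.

1

(a) Boise: |A| = 5, |A ∩ B| = 1; needs |A ∩ B| / |A| < 1/5 — false.
(b) Ada: |A| = 7, |A ∩ B| = 4; needs |A ∩ B| / |A| ≥ 2/3 — false.
(c) Elmore: |A| = 6, |A ∩ B| = 5; needs |A ∩ B| / |A| < 4/5 — false.
(d) Canyon: |A| = 5, |A ∩ B| = 3; needs |A ∖ B| = 2 — true.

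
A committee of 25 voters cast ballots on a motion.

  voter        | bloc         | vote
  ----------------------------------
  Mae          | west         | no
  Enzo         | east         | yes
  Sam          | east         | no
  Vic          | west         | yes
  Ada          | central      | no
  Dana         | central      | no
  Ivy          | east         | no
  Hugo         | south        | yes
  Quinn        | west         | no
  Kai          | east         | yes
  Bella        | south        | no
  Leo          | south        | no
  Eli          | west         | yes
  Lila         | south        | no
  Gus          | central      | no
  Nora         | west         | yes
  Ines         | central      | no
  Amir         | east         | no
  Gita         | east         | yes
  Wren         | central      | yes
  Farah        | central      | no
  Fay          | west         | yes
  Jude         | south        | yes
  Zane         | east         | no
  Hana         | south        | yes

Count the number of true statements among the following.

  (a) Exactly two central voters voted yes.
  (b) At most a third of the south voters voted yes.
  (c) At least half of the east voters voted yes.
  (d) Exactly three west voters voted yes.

0

(a) central: |A| = 6, |A ∩ B| = 1; needs |A ∩ B| = 2 — false.
(b) south: |A| = 6, |A ∩ B| = 3; needs |A ∩ B| / |A| ≤ 1/3 — false.
(c) east: |A| = 7, |A ∩ B| = 3; needs |A ∩ B| ≥ |A ∖ B| — false.
(d) west: |A| = 6, |A ∩ B| = 4; needs |A ∩ B| = 3 — false.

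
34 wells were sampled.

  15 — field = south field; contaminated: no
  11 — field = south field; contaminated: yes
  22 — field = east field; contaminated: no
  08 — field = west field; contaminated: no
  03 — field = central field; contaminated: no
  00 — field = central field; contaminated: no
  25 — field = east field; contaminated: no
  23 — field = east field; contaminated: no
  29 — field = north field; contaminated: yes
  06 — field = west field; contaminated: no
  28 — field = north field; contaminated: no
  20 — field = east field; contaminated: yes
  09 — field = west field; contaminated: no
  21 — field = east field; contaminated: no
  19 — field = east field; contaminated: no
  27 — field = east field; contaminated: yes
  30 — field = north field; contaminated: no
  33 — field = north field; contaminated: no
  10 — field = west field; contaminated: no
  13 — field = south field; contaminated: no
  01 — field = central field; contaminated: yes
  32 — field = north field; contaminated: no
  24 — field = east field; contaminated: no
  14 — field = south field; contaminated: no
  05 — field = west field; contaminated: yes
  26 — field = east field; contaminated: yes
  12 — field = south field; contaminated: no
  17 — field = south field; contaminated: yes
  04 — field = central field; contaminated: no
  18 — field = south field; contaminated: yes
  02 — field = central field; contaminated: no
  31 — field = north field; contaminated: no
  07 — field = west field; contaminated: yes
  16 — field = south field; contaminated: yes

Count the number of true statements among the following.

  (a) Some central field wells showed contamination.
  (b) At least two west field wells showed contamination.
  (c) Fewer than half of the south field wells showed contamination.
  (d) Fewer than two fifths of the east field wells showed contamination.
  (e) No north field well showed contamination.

(a) central field: |A| = 5, |A ∩ B| = 1; needs A ∩ B ≠ ∅ (|A ∩ B| ≥ 1) — true.
(b) west field: |A| = 6, |A ∩ B| = 2; needs |A ∩ B| ≥ 2 — true.
(c) south field: |A| = 8, |A ∩ B| = 4; needs |A ∩ B| < |A ∖ B| — false.
(d) east field: |A| = 9, |A ∩ B| = 3; needs |A ∩ B| / |A| < 2/5 — true.
(e) north field: |A| = 6, |A ∩ B| = 1; needs A ∩ B = ∅ (|A ∩ B| = 0) — false.

3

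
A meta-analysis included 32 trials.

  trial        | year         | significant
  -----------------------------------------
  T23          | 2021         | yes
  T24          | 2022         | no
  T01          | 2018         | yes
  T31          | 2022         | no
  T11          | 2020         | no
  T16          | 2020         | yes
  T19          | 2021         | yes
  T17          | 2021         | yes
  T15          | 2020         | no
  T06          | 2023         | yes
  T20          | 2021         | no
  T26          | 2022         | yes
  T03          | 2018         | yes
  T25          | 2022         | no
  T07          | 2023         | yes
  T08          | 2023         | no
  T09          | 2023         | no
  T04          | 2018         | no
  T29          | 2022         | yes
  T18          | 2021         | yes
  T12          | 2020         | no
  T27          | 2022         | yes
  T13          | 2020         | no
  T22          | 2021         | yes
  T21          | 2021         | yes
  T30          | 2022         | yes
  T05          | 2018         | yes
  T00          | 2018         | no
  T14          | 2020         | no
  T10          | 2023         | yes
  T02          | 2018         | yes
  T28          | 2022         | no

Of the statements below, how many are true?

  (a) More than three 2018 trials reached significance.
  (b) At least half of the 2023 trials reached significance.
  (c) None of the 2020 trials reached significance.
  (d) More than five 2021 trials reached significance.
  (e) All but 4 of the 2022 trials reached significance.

4

(a) 2018: |A| = 6, |A ∩ B| = 4; needs |A ∩ B| > 3 — true.
(b) 2023: |A| = 5, |A ∩ B| = 3; needs |A ∩ B| ≥ |A ∖ B| — true.
(c) 2020: |A| = 6, |A ∩ B| = 1; needs A ∩ B = ∅ (|A ∩ B| = 0) — false.
(d) 2021: |A| = 7, |A ∩ B| = 6; needs |A ∩ B| > 5 — true.
(e) 2022: |A| = 8, |A ∩ B| = 4; needs |A ∖ B| = 4 — true.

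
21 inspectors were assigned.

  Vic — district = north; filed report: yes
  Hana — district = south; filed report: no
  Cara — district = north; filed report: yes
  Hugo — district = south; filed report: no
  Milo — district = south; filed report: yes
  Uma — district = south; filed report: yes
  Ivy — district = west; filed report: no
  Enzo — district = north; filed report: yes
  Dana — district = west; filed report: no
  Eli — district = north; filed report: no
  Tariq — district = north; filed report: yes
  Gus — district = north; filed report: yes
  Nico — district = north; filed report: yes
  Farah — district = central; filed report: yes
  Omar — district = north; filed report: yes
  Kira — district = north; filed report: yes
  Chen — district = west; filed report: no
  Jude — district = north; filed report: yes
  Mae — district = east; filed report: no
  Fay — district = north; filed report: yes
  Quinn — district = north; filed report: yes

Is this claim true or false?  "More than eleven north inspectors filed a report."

False

'More than eleven north inspectors filed a report' holds iff |A ∩ B| > 11.
A (the restrictor) = {Vic, Cara, Enzo, Eli, Tariq, Gus, Nico, Omar, Kira, Jude, Fay, Quinn}, |A| = 12.
A ∩ B = {Vic, Cara, Enzo, Tariq, Gus, Nico, Omar, Kira, Jude, Fay, Quinn}, so |A ∩ B| = 11.
|A ∩ B| = 11, so the statement is false.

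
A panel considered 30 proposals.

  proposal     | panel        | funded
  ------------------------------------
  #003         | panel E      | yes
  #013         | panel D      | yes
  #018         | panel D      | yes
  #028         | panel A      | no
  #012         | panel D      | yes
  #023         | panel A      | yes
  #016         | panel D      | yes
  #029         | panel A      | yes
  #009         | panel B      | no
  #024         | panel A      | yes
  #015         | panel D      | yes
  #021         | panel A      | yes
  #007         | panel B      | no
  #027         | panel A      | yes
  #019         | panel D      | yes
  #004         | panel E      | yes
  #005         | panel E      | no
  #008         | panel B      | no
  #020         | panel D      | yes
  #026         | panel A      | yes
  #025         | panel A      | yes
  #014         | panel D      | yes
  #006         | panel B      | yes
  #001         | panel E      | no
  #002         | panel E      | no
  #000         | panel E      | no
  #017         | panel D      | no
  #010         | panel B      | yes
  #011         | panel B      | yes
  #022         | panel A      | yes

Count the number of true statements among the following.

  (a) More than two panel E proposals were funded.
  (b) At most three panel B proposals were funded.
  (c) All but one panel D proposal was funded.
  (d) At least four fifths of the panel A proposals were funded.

3

(a) panel E: |A| = 6, |A ∩ B| = 2; needs |A ∩ B| > 2 — false.
(b) panel B: |A| = 6, |A ∩ B| = 3; needs |A ∩ B| ≤ 3 — true.
(c) panel D: |A| = 9, |A ∩ B| = 8; needs |A ∖ B| = 1 — true.
(d) panel A: |A| = 9, |A ∩ B| = 8; needs |A ∩ B| / |A| ≥ 4/5 — true.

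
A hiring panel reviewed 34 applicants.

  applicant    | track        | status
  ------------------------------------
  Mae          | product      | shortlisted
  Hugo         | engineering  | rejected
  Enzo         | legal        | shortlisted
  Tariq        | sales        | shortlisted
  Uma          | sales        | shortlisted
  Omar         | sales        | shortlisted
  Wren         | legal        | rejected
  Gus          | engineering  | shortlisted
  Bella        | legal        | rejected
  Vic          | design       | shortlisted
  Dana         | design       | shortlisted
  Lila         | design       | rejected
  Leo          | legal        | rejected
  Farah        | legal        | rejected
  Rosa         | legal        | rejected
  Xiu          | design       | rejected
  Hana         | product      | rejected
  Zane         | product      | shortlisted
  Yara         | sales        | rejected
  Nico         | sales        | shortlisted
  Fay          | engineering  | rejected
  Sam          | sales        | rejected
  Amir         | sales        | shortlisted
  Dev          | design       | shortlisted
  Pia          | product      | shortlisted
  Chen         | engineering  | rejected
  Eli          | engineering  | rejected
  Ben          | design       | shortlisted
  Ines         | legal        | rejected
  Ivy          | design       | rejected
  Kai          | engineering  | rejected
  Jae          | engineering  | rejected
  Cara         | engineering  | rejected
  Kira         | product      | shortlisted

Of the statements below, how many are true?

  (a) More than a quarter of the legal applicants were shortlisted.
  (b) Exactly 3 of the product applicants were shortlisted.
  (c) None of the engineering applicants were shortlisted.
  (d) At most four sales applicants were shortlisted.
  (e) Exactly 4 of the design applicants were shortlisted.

1

(a) legal: |A| = 7, |A ∩ B| = 1; needs |A ∩ B| / |A| > 1/4 — false.
(b) product: |A| = 5, |A ∩ B| = 4; needs |A ∩ B| = 3 — false.
(c) engineering: |A| = 8, |A ∩ B| = 1; needs A ∩ B = ∅ (|A ∩ B| = 0) — false.
(d) sales: |A| = 7, |A ∩ B| = 5; needs |A ∩ B| ≤ 4 — false.
(e) design: |A| = 7, |A ∩ B| = 4; needs |A ∩ B| = 4 — true.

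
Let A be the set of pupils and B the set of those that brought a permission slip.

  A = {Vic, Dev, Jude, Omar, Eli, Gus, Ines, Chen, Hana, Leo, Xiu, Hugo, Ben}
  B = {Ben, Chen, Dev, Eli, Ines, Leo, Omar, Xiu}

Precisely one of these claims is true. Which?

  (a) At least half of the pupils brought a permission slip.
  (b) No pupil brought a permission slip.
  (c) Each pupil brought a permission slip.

|A| = 13, |A ∩ B| = 8, |A ∖ B| = 5.
(a) requires |A ∩ B| ≥ |A ∖ B|: true.
(b) requires A ∩ B = ∅ (|A ∩ B| = 0): false.
(c) requires A ⊆ B, i.e. every element of A is in B (|A ∖ B| = 0): false.

(a)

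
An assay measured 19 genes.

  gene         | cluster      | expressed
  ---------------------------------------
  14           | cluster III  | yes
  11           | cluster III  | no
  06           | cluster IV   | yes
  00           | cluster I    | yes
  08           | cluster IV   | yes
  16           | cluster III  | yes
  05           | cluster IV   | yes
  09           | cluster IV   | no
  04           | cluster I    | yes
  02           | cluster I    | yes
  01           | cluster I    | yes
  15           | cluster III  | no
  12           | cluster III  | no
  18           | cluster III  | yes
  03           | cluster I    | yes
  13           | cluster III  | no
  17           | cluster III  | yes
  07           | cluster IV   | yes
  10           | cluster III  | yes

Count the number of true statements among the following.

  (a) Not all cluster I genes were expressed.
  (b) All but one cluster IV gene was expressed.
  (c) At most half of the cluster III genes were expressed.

1

(a) cluster I: |A| = 5, |A ∩ B| = 5; needs A ⊄ B (|A ∖ B| ≥ 1) — false.
(b) cluster IV: |A| = 5, |A ∩ B| = 4; needs |A ∖ B| = 1 — true.
(c) cluster III: |A| = 9, |A ∩ B| = 5; needs |A ∩ B| ≤ |A ∖ B| — false.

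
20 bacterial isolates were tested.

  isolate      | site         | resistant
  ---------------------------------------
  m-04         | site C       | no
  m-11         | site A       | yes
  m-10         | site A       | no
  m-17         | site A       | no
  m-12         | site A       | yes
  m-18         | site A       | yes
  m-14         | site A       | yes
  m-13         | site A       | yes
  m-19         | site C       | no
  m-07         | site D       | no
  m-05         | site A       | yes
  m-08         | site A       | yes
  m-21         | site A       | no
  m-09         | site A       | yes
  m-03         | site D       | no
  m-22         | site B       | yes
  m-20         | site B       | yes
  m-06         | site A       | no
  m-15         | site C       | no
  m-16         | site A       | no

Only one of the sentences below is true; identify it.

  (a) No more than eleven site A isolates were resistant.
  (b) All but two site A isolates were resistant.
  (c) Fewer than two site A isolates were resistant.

(a)

|A| = 13, |A ∩ B| = 8, |A ∖ B| = 5.
(a) requires |A ∩ B| ≤ 11: true.
(b) requires |A ∖ B| = 2: false.
(c) requires |A ∩ B| < 2: false.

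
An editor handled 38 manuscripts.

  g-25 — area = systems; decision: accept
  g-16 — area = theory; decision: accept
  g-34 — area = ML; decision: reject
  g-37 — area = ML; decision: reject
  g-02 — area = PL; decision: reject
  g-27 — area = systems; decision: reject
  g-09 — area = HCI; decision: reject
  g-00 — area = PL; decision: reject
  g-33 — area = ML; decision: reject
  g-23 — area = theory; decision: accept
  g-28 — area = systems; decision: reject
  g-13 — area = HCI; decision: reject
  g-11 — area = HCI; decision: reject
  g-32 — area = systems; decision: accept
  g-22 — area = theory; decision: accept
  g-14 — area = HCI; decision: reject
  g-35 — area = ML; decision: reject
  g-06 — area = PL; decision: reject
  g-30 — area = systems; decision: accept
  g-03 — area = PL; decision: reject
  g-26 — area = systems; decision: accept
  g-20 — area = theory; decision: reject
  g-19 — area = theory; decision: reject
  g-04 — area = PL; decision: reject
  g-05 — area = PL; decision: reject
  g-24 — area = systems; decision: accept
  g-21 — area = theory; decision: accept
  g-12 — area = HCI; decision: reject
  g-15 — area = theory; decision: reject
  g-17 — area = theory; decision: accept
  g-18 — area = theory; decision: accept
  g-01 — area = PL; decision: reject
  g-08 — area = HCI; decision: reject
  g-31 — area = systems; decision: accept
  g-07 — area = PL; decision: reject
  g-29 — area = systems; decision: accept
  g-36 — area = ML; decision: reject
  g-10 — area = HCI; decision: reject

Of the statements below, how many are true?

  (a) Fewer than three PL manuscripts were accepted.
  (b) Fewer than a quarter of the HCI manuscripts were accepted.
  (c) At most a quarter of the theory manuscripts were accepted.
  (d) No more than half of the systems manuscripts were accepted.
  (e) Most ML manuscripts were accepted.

2

(a) PL: |A| = 8, |A ∩ B| = 0; needs |A ∩ B| < 3 — true.
(b) HCI: |A| = 7, |A ∩ B| = 0; needs |A ∩ B| / |A| < 1/4 — true.
(c) theory: |A| = 9, |A ∩ B| = 6; needs |A ∩ B| / |A| ≤ 1/4 — false.
(d) systems: |A| = 9, |A ∩ B| = 7; needs |A ∩ B| ≤ |A ∖ B| — false.
(e) ML: |A| = 5, |A ∩ B| = 0; needs |A ∩ B| > |A ∖ B| — false.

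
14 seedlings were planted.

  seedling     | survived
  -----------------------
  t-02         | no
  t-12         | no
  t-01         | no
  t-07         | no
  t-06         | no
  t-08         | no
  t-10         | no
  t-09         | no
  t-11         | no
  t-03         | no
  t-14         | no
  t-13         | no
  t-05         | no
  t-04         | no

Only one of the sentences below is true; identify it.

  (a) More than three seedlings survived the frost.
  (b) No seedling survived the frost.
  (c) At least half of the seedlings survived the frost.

|A| = 14, |A ∩ B| = 0, |A ∖ B| = 14.
(a) requires |A ∩ B| > 3: false.
(b) requires A ∩ B = ∅ (|A ∩ B| = 0): true.
(c) requires |A ∩ B| ≥ |A ∖ B|: false.

(b)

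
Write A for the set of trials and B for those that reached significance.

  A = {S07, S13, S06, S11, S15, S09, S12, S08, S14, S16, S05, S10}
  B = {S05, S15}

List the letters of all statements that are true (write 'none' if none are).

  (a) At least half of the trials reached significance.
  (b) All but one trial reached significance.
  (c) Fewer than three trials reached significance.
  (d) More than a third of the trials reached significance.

(c)

|A| = 12, |A ∩ B| = 2, |A ∖ B| = 10.
(a) |A ∩ B| ≥ |A ∖ B|: fails.
(b) |A ∖ B| = 1: fails.
(c) |A ∩ B| < 3: holds.
(d) |A ∩ B| / |A| > 1/3: fails.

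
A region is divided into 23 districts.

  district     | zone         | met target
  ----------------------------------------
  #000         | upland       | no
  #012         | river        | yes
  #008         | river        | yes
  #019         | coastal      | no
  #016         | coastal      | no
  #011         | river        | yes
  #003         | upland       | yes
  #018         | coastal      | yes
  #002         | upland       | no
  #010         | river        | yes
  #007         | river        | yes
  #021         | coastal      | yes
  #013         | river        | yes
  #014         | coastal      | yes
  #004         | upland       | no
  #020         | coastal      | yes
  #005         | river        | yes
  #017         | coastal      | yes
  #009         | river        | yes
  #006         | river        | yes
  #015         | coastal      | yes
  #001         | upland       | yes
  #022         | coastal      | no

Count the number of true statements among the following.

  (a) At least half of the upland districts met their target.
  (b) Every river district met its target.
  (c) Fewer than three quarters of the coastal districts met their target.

2

(a) upland: |A| = 5, |A ∩ B| = 2; needs |A ∩ B| ≥ |A ∖ B| — false.
(b) river: |A| = 9, |A ∩ B| = 9; needs A ⊆ B, i.e. every element of A is in B (|A ∖ B| = 0) — true.
(c) coastal: |A| = 9, |A ∩ B| = 6; needs |A ∩ B| / |A| < 3/4 — true.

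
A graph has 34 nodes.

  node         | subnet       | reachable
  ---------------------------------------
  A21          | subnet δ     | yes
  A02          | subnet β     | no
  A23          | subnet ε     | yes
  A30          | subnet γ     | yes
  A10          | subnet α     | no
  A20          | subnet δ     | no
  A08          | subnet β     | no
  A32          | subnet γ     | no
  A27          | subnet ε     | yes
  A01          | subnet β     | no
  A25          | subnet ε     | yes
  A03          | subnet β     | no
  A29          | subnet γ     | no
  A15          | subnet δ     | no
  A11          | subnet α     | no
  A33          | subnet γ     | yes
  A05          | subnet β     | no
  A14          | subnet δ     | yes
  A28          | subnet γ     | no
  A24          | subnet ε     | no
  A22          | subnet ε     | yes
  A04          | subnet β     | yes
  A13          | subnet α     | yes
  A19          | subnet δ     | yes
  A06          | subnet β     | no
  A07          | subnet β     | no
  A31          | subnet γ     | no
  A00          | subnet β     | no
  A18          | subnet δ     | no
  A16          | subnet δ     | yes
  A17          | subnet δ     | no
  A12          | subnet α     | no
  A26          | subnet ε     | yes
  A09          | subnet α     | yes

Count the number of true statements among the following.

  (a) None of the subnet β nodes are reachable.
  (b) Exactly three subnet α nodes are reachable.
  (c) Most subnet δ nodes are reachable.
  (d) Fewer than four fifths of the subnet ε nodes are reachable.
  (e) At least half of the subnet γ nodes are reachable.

(a) subnet β: |A| = 9, |A ∩ B| = 1; needs A ∩ B = ∅ (|A ∩ B| = 0) — false.
(b) subnet α: |A| = 5, |A ∩ B| = 2; needs |A ∩ B| = 3 — false.
(c) subnet δ: |A| = 8, |A ∩ B| = 4; needs |A ∩ B| > |A ∖ B| — false.
(d) subnet ε: |A| = 6, |A ∩ B| = 5; needs |A ∩ B| / |A| < 4/5 — false.
(e) subnet γ: |A| = 6, |A ∩ B| = 2; needs |A ∩ B| ≥ |A ∖ B| — false.

0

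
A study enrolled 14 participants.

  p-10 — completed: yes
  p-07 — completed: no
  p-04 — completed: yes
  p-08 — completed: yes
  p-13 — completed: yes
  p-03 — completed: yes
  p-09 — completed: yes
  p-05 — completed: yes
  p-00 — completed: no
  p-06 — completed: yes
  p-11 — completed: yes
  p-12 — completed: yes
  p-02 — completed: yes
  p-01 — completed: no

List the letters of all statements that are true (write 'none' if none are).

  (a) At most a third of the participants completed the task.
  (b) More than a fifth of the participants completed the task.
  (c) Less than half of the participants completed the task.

|A| = 14, |A ∩ B| = 11, |A ∖ B| = 3.
(a) |A ∩ B| / |A| ≤ 1/3: fails.
(b) |A ∩ B| / |A| > 1/5: holds.
(c) |A ∩ B| < |A ∖ B|: fails.

(b)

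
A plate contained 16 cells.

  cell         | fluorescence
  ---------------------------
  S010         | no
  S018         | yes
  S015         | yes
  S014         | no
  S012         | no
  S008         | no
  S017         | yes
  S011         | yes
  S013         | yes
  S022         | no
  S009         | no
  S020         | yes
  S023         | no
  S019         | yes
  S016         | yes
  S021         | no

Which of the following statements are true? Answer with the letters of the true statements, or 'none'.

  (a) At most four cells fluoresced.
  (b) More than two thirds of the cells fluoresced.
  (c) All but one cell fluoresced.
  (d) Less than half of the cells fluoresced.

none

|A| = 16, |A ∩ B| = 8, |A ∖ B| = 8.
(a) |A ∩ B| ≤ 4: fails.
(b) |A ∩ B| / |A| > 2/3: fails.
(c) |A ∖ B| = 1: fails.
(d) |A ∩ B| < |A ∖ B|: fails.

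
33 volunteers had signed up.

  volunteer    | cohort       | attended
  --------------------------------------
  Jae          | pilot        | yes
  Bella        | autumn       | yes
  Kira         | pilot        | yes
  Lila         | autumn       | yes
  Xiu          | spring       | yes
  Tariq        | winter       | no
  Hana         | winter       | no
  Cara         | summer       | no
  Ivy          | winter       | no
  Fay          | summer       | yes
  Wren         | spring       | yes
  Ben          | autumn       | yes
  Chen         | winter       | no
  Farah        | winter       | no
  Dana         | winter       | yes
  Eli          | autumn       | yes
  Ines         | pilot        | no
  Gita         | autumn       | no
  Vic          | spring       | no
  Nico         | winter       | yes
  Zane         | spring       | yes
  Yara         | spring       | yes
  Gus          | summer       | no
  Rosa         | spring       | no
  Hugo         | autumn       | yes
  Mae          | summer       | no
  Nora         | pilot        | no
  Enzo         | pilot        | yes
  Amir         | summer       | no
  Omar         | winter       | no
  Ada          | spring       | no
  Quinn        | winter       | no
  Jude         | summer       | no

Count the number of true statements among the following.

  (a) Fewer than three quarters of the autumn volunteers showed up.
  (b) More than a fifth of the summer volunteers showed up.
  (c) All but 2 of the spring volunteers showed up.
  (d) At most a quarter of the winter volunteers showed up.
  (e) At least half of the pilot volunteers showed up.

(a) autumn: |A| = 6, |A ∩ B| = 5; needs |A ∩ B| / |A| < 3/4 — false.
(b) summer: |A| = 6, |A ∩ B| = 1; needs |A ∩ B| / |A| > 1/5 — false.
(c) spring: |A| = 7, |A ∩ B| = 4; needs |A ∖ B| = 2 — false.
(d) winter: |A| = 9, |A ∩ B| = 2; needs |A ∩ B| / |A| ≤ 1/4 — true.
(e) pilot: |A| = 5, |A ∩ B| = 3; needs |A ∩ B| ≥ |A ∖ B| — true.

2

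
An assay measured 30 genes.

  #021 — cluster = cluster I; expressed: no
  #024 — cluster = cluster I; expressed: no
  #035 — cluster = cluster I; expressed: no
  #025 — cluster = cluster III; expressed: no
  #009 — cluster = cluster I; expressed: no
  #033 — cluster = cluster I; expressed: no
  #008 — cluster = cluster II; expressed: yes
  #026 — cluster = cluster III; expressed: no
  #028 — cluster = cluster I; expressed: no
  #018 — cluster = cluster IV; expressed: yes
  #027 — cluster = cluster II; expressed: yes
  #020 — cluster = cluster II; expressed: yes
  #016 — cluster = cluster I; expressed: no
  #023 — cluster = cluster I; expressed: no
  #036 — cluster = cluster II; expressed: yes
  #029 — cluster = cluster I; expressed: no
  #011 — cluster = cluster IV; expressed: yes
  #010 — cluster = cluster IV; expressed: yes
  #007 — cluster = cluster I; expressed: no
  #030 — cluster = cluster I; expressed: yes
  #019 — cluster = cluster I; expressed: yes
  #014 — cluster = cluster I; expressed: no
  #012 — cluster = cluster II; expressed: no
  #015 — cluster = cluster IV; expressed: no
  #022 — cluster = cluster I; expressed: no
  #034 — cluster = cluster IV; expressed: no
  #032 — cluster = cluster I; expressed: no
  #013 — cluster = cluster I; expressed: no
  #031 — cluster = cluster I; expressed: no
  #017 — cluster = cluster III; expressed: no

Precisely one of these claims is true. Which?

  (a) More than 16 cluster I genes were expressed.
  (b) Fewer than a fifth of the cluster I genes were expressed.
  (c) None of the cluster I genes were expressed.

|A| = 17, |A ∩ B| = 2, |A ∖ B| = 15.
(a) requires |A ∩ B| > 16: false.
(b) requires |A ∩ B| / |A| < 1/5: true.
(c) requires A ∩ B = ∅ (|A ∩ B| = 0): false.

(b)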